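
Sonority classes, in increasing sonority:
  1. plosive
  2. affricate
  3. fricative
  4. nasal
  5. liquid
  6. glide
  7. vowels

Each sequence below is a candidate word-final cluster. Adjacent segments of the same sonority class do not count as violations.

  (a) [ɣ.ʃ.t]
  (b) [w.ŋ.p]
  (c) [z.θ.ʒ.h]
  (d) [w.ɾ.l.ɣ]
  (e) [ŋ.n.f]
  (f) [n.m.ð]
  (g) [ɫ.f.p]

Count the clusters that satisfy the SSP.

7

(a) 3-3-1 → obeys
(b) 6-4-1 → obeys
(c) 3-3-3-3 → obeys
(d) 6-5-5-3 → obeys
(e) 4-4-3 → obeys
(f) 4-4-3 → obeys
(g) 5-3-1 → obeys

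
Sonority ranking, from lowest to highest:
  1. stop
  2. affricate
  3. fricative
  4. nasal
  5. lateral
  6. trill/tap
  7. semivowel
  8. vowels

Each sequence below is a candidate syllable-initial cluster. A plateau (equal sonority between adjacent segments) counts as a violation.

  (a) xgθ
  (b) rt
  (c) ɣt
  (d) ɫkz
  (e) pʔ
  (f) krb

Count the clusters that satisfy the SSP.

(a) sonority 3-1-3: ill-formed.
(b) sonority 6-1: ill-formed.
(c) sonority 3-1: ill-formed.
(d) sonority 5-1-3: ill-formed.
(e) sonority 1-1: ill-formed.
(f) sonority 1-6-1: ill-formed.

0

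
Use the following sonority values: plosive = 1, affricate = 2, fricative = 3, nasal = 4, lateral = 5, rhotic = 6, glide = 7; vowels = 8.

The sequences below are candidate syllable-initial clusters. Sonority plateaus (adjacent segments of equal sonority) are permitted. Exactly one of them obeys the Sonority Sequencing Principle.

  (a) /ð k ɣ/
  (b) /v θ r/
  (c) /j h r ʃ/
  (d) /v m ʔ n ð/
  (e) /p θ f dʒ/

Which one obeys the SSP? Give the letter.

b

(a) sonority 3-1-3: ill-formed.
(b) sonority 3-3-6: well-formed.
(c) sonority 7-3-6-3: ill-formed.
(d) sonority 3-4-1-4-3: ill-formed.
(e) sonority 1-3-3-2: ill-formed.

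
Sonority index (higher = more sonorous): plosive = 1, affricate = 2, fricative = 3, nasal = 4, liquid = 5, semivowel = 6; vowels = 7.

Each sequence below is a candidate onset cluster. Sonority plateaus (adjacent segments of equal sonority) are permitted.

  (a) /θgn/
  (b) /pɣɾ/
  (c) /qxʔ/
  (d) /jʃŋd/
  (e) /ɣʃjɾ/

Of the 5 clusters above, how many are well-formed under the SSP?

(a) sonority 3-1-4: ill-formed.
(b) sonority 1-3-5: well-formed.
(c) sonority 1-3-1: ill-formed.
(d) sonority 6-3-4-1: ill-formed.
(e) sonority 3-3-6-5: ill-formed.

1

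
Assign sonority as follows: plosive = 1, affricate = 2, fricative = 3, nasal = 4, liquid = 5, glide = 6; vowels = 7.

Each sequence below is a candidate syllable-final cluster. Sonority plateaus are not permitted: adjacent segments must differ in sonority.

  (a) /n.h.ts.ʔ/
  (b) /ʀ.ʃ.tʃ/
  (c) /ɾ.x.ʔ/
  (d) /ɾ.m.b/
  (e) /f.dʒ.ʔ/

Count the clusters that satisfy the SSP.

(a) sonority 4-3-2-1: well-formed.
(b) sonority 5-3-2: well-formed.
(c) sonority 5-3-1: well-formed.
(d) sonority 5-4-1: well-formed.
(e) sonority 3-2-1: well-formed.

5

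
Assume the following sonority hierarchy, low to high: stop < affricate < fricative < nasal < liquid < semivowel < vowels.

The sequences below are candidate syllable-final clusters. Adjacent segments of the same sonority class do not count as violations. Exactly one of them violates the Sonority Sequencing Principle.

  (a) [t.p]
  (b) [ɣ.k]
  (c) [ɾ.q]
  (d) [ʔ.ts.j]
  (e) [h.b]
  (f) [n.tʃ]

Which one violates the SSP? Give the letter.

(a) [t.p]: profile 1-1 — obeys.
(b) [ɣ.k]: profile 3-1 — obeys.
(c) [ɾ.q]: profile 5-1 — obeys.
(d) [ʔ.ts.j]: profile 1-2-6 — violates.
(e) [h.b]: profile 3-1 — obeys.
(f) [n.tʃ]: profile 4-2 — obeys.

d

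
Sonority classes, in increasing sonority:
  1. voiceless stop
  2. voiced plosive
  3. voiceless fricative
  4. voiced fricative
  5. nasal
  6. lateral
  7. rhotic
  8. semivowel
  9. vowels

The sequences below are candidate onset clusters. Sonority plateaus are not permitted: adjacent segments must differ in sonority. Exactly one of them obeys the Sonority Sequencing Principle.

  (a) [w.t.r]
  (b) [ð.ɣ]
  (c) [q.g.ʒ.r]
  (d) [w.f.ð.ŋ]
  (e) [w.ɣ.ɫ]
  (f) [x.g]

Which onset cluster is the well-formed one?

(a) sonority 8-1-7: ill-formed.
(b) sonority 4-4: ill-formed.
(c) sonority 1-2-4-7: well-formed.
(d) sonority 8-3-4-5: ill-formed.
(e) sonority 8-4-6: ill-formed.
(f) sonority 3-2: ill-formed.

c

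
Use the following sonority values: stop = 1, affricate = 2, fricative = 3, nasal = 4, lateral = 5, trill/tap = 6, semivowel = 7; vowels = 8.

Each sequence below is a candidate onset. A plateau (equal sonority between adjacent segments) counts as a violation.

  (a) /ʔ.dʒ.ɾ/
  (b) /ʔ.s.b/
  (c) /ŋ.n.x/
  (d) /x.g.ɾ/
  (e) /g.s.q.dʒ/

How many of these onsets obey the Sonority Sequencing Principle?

1

(a) sonority 1-2-6: well-formed.
(b) sonority 1-3-1: ill-formed.
(c) sonority 4-4-3: ill-formed.
(d) sonority 3-1-6: ill-formed.
(e) sonority 1-3-1-2: ill-formed.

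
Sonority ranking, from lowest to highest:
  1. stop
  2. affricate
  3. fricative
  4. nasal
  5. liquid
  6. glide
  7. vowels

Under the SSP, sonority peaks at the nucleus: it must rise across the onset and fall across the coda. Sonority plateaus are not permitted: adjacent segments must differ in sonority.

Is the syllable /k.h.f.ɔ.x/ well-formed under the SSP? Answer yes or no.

Onset: /k/ is a stop (sonority 1), /h/ is a fricative (sonority 3), /f/ is a fricative (sonority 3); then the nucleus /ɔ/ (sonority 7).
Onset profile 1-3-3-7 — does not strictly rise throughout.
Coda: /x/ is a fricative (sonority 3).
Coda profile 7-3 — falls from the nucleus.

no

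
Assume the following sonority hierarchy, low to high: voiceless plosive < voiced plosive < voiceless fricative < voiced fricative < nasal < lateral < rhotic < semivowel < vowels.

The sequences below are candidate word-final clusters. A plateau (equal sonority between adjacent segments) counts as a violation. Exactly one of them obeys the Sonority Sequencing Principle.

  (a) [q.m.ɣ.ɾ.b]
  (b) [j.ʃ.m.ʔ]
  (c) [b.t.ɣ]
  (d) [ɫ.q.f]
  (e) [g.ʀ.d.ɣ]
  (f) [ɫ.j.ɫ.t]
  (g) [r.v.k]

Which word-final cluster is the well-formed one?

(a) [q.m.ɣ.ɾ.b]: profile 1-5-4-7-2 — violates.
(b) [j.ʃ.m.ʔ]: profile 8-3-5-1 — violates.
(c) [b.t.ɣ]: profile 2-1-4 — violates.
(d) [ɫ.q.f]: profile 6-1-3 — violates.
(e) [g.ʀ.d.ɣ]: profile 2-7-2-4 — violates.
(f) [ɫ.j.ɫ.t]: profile 6-8-6-1 — violates.
(g) [r.v.k]: profile 7-4-1 — obeys.

g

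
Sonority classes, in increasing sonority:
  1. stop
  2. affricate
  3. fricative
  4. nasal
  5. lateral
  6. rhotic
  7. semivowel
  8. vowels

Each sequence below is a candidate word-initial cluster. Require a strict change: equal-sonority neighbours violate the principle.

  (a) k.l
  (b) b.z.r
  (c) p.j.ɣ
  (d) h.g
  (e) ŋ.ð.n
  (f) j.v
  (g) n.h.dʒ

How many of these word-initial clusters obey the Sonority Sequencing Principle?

(a) k.l: profile 1-5 — obeys.
(b) b.z.r: profile 1-3-6 — obeys.
(c) p.j.ɣ: profile 1-7-3 — violates.
(d) h.g: profile 3-1 — violates.
(e) ŋ.ð.n: profile 4-3-4 — violates.
(f) j.v: profile 7-3 — violates.
(g) n.h.dʒ: profile 4-3-2 — violates.

2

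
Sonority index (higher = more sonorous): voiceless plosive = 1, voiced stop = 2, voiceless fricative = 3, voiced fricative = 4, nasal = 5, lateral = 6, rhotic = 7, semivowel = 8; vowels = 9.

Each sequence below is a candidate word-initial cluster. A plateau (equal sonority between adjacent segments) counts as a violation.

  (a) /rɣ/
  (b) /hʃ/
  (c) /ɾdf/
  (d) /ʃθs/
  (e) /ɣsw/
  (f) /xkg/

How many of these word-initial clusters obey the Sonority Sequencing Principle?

0

(a) 7-4 → violates
(b) 3-3 → violates
(c) 7-2-3 → violates
(d) 3-3-3 → violates
(e) 4-3-8 → violates
(f) 3-1-2 → violates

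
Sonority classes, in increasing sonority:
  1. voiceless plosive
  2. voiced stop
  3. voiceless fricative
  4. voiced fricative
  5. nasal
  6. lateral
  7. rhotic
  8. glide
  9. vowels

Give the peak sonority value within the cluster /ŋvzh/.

5

/ŋ/: nasal = 5.
/v/: voiced fricative = 4.
/z/: voiced fricative = 4.
/h/: voiceless fricative = 3.
The maximum is 5.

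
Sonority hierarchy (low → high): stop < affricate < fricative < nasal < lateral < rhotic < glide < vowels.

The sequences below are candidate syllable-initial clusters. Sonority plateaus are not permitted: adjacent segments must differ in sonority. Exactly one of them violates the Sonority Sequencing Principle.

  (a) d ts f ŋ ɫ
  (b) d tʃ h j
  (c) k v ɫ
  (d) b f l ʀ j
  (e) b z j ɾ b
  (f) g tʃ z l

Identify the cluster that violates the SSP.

(a) 1-2-3-4-5 → obeys
(b) 1-2-3-7 → obeys
(c) 1-3-5 → obeys
(d) 1-3-5-6-7 → obeys
(e) 1-3-7-6-1 → violates
(f) 1-2-3-5 → obeys

e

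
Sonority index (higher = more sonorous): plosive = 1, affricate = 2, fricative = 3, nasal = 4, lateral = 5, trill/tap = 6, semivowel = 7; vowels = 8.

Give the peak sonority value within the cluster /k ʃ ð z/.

/k/ — plosive, sonority 1.
/ʃ/ — fricative, sonority 3.
/ð/ — fricative, sonority 3.
/z/ — fricative, sonority 3.
The maximum is 3.

3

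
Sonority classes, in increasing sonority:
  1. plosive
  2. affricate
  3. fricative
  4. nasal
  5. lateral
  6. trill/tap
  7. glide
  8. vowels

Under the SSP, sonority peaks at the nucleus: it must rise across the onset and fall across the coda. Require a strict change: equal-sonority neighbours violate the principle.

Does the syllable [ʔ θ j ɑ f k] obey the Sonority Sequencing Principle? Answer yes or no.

Onset: /ʔ/ is a plosive (sonority 1), /θ/ is a fricative (sonority 3), /j/ is a glide (sonority 7); then the nucleus /ɑ/ (sonority 8).
Onset profile 1-3-7-8 — rises to the nucleus.
Coda: /f/ is a fricative (sonority 3), /k/ is a plosive (sonority 1).
Coda profile 8-3-1 — falls from the nucleus.

yes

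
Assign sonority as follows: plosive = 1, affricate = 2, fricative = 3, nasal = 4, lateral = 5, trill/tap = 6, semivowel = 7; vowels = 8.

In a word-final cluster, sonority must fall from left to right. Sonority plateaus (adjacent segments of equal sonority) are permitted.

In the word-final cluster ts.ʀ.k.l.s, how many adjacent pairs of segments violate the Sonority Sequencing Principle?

/ts/: affricate = 2.
/ʀ/: trill/tap = 6.
/k/: plosive = 1.
/l/: lateral = 5.
/s/: fricative = 3.
/ts/→/ʀ/: 2→6 (does not fall) — violation.
/ʀ/→/k/: 6→1 (falls) — ok.
/k/→/l/: 1→5 (does not fall) — violation.
/l/→/s/: 5→3 (falls) — ok.

2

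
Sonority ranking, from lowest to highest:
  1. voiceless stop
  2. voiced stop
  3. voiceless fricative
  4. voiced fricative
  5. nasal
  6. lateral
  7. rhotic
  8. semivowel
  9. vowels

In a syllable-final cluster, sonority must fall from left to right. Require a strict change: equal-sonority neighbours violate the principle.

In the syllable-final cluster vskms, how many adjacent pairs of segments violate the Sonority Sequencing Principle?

/v/ is a voiced fricative (sonority 4).
/s/ is a voiceless fricative (sonority 3).
/k/ is a voiceless stop (sonority 1).
/m/ is a nasal (sonority 5).
/s/ is a voiceless fricative (sonority 3).
/v/→/s/: 4→3 (falls) — ok.
/s/→/k/: 3→1 (falls) — ok.
/k/→/m/: 1→5 (does not fall) — violation.
/m/→/s/: 5→3 (falls) — ok.

1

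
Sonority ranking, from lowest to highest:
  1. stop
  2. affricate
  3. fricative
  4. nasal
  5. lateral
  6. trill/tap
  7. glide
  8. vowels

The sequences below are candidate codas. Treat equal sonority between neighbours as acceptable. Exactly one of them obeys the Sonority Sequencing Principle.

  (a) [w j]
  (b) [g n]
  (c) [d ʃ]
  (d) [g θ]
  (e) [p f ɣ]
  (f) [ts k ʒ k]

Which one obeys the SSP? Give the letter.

a

(a) sonority 7-7: well-formed.
(b) sonority 1-4: ill-formed.
(c) sonority 1-3: ill-formed.
(d) sonority 1-3: ill-formed.
(e) sonority 1-3-3: ill-formed.
(f) sonority 2-1-3-1: ill-formed.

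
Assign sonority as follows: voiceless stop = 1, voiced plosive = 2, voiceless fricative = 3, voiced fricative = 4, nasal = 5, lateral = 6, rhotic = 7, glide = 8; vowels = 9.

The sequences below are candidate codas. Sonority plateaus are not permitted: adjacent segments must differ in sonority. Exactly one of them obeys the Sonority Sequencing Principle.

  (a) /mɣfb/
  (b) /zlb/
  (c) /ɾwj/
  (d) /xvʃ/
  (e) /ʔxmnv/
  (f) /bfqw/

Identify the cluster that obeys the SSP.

(a) 5-4-3-2 → obeys
(b) 4-6-2 → violates
(c) 7-8-8 → violates
(d) 3-4-3 → violates
(e) 1-3-5-5-4 → violates
(f) 2-3-1-8 → violates

a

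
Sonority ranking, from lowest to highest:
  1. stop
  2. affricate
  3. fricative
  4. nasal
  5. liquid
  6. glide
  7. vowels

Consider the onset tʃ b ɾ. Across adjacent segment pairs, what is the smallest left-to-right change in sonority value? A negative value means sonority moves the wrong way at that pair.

/tʃ/ — affricate, sonority 2.
/b/ — stop, sonority 1.
/ɾ/ — liquid, sonority 5.
/tʃ/→/b/: change -1.
/b/→/ɾ/: change +4.
Minimum = -1.

-1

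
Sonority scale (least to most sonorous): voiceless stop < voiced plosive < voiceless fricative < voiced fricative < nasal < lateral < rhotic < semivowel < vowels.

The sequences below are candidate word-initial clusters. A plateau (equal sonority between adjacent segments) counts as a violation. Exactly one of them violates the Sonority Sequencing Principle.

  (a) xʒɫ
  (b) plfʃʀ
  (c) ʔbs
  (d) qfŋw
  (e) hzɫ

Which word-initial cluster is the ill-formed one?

b

(a) sonority 3-4-6: well-formed.
(b) sonority 1-6-3-3-7: ill-formed.
(c) sonority 1-2-3: well-formed.
(d) sonority 1-3-5-8: well-formed.
(e) sonority 3-4-6: well-formed.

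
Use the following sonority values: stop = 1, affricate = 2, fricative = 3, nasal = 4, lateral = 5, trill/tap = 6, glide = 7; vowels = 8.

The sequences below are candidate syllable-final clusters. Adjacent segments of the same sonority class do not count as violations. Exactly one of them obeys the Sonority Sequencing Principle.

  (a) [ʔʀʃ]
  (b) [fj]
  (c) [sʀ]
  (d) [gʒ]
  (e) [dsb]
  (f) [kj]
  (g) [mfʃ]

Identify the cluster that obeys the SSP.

(a) [ʔʀʃ]: profile 1-6-3 — violates.
(b) [fj]: profile 3-7 — violates.
(c) [sʀ]: profile 3-6 — violates.
(d) [gʒ]: profile 1-3 — violates.
(e) [dsb]: profile 1-3-1 — violates.
(f) [kj]: profile 1-7 — violates.
(g) [mfʃ]: profile 4-3-3 — obeys.

g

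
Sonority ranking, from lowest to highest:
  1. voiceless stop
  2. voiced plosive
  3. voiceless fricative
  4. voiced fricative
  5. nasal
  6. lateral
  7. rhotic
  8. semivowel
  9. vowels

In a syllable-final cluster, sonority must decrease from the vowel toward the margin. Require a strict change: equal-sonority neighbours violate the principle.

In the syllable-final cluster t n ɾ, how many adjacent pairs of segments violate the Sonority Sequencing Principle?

/t/: voiceless stop = 1.
/n/: nasal = 5.
/ɾ/: rhotic = 7.
/t/→/n/: 1→5 (does not fall) — violation.
/n/→/ɾ/: 5→7 (does not fall) — violation.

2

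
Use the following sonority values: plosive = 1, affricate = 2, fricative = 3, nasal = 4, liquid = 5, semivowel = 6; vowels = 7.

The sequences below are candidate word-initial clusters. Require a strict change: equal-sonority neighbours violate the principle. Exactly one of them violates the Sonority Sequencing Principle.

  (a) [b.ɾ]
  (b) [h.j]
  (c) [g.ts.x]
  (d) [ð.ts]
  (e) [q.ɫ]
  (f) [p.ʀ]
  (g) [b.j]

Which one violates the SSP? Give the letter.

d

(a) sonority 1-5: well-formed.
(b) sonority 3-6: well-formed.
(c) sonority 1-2-3: well-formed.
(d) sonority 3-2: ill-formed.
(e) sonority 1-5: well-formed.
(f) sonority 1-5: well-formed.
(g) sonority 1-6: well-formed.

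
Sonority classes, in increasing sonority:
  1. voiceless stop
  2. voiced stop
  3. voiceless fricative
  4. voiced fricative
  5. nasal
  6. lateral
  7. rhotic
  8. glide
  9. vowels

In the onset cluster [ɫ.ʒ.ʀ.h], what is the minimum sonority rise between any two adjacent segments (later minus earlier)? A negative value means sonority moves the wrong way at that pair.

/ɫ/: lateral = 6.
/ʒ/: voiced fricative = 4.
/ʀ/: rhotic = 7.
/h/: voiceless fricative = 3.
/ɫ/→/ʒ/: change -2.
/ʒ/→/ʀ/: change +3.
/ʀ/→/h/: change -4.
Minimum = -4.

-4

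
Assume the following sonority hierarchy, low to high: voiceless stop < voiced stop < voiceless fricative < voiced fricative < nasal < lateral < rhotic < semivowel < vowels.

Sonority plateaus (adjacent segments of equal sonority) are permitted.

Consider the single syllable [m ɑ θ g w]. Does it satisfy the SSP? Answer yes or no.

no

Onset: /m/ is a nasal (sonority 5); then the nucleus /ɑ/ (sonority 9).
Onset profile 5-9 — rises to the nucleus.
Coda: /θ/ is a voiceless fricative (sonority 3), /g/ is a voiced stop (sonority 2), /w/ is a semivowel (sonority 8).
Coda profile 9-3-2-8 — does not fall throughout.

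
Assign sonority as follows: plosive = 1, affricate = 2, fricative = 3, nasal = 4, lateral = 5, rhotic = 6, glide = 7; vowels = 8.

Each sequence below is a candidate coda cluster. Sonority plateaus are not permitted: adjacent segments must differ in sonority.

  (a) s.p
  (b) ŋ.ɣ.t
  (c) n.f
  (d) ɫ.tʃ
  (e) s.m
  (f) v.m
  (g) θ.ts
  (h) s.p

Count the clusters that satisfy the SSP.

6

(a) s.p: profile 3-1 — obeys.
(b) ŋ.ɣ.t: profile 4-3-1 — obeys.
(c) n.f: profile 4-3 — obeys.
(d) ɫ.tʃ: profile 5-2 — obeys.
(e) s.m: profile 3-4 — violates.
(f) v.m: profile 3-4 — violates.
(g) θ.ts: profile 3-2 — obeys.
(h) s.p: profile 3-1 — obeys.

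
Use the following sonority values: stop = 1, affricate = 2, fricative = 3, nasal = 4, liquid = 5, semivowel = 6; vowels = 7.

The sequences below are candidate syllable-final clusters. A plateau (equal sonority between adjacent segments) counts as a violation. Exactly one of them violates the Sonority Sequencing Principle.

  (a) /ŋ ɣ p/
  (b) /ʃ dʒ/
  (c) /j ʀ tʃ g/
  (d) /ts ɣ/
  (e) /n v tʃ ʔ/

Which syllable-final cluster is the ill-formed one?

(a) 4-3-1 → obeys
(b) 3-2 → obeys
(c) 6-5-2-1 → obeys
(d) 2-3 → violates
(e) 4-3-2-1 → obeys

d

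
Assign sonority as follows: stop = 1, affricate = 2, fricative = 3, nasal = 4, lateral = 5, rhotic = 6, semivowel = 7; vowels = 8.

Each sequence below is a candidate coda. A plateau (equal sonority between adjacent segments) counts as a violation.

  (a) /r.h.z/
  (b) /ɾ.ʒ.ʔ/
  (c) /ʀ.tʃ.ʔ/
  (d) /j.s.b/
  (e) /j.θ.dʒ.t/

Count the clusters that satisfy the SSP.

4

(a) /r.h.z/: profile 6-3-3 — violates.
(b) /ɾ.ʒ.ʔ/: profile 6-3-1 — obeys.
(c) /ʀ.tʃ.ʔ/: profile 6-2-1 — obeys.
(d) /j.s.b/: profile 7-3-1 — obeys.
(e) /j.θ.dʒ.t/: profile 7-3-2-1 — obeys.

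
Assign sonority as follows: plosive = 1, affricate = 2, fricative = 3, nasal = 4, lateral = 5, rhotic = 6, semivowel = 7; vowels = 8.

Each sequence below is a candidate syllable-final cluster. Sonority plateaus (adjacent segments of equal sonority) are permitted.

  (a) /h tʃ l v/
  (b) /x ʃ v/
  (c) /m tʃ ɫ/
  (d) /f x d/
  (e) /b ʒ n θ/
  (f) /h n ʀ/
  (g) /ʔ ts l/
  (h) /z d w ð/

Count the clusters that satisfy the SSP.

2

(a) /h tʃ l v/: profile 3-2-5-3 — violates.
(b) /x ʃ v/: profile 3-3-3 — obeys.
(c) /m tʃ ɫ/: profile 4-2-5 — violates.
(d) /f x d/: profile 3-3-1 — obeys.
(e) /b ʒ n θ/: profile 1-3-4-3 — violates.
(f) /h n ʀ/: profile 3-4-6 — violates.
(g) /ʔ ts l/: profile 1-2-5 — violates.
(h) /z d w ð/: profile 3-1-7-3 — violates.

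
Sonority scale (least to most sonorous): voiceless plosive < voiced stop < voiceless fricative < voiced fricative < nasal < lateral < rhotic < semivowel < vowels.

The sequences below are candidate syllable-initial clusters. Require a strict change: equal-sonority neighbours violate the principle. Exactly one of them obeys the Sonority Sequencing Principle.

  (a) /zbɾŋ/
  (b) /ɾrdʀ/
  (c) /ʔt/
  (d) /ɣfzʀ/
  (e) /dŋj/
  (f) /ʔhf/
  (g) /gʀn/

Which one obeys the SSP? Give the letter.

e

(a) sonority 4-2-7-5: ill-formed.
(b) sonority 7-7-2-7: ill-formed.
(c) sonority 1-1: ill-formed.
(d) sonority 4-3-4-7: ill-formed.
(e) sonority 2-5-8: well-formed.
(f) sonority 1-3-3: ill-formed.
(g) sonority 2-7-5: ill-formed.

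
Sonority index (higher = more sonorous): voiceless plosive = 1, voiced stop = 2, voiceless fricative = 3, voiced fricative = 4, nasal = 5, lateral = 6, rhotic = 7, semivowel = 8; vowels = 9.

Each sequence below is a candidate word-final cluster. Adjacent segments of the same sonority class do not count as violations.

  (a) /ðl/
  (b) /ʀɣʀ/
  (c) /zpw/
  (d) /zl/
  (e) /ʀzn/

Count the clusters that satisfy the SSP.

(a) sonority 4-6: ill-formed.
(b) sonority 7-4-7: ill-formed.
(c) sonority 4-1-8: ill-formed.
(d) sonority 4-6: ill-formed.
(e) sonority 7-4-5: ill-formed.

0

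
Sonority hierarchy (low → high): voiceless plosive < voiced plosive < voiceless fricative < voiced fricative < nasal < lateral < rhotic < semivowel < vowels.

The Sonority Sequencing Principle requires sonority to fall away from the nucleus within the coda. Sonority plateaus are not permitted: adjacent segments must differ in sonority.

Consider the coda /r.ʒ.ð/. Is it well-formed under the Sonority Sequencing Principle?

/r/ is a rhotic (sonority 7).
/ʒ/ is a voiced fricative (sonority 4).
/ð/ is a voiced fricative (sonority 4).
The profile is 7-4-4. Between /ʒ/ (4) and /ð/ (4) sonority does not fall, so the cluster violates the SSP.

no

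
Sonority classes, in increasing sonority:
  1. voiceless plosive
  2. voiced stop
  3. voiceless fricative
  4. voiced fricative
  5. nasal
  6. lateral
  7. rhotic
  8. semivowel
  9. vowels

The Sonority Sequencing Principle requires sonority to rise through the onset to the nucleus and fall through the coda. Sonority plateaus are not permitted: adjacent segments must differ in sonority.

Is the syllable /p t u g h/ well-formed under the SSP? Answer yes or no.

no

Onset: /p/ is a voiceless plosive (sonority 1), /t/ is a voiceless plosive (sonority 1); then the nucleus /u/ (sonority 9).
Onset profile 1-1-9 — does not strictly rise throughout.
Coda: /g/ is a voiced stop (sonority 2), /h/ is a voiceless fricative (sonority 3).
Coda profile 9-2-3 — does not strictly fall throughout.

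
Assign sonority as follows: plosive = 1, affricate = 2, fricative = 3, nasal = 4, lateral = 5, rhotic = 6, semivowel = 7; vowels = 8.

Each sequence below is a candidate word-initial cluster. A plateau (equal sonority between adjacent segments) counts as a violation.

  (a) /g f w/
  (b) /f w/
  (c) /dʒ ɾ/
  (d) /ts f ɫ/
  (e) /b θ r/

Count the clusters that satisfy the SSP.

(a) sonority 1-3-7: well-formed.
(b) sonority 3-7: well-formed.
(c) sonority 2-6: well-formed.
(d) sonority 2-3-5: well-formed.
(e) sonority 1-3-6: well-formed.

5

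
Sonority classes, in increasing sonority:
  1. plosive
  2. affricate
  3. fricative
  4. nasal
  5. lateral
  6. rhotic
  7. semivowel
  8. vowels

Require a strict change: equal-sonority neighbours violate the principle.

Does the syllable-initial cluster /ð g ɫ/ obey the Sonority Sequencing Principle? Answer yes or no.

no

/ð/ — fricative, sonority 3.
/g/ — plosive, sonority 1.
/ɫ/ — lateral, sonority 5.
The profile is 3-1-5. Between /ð/ (3) and /g/ (1) sonority does not rise, so the cluster violates the SSP.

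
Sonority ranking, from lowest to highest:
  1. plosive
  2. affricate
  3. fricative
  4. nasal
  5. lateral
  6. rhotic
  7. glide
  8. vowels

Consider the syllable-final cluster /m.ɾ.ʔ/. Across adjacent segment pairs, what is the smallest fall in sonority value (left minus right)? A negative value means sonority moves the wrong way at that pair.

-2

/m/ — nasal, sonority 4.
/ɾ/ — rhotic, sonority 6.
/ʔ/ — plosive, sonority 1.
/m/→/ɾ/: change -2.
/ɾ/→/ʔ/: change +5.
Minimum = -2.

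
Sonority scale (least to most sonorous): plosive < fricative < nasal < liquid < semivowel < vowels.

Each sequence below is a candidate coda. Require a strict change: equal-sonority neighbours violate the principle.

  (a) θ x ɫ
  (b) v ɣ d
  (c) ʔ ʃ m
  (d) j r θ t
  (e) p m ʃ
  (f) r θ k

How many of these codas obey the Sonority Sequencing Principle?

(a) sonority 2-2-4: ill-formed.
(b) sonority 2-2-1: ill-formed.
(c) sonority 1-2-3: ill-formed.
(d) sonority 5-4-2-1: well-formed.
(e) sonority 1-3-2: ill-formed.
(f) sonority 4-2-1: well-formed.

2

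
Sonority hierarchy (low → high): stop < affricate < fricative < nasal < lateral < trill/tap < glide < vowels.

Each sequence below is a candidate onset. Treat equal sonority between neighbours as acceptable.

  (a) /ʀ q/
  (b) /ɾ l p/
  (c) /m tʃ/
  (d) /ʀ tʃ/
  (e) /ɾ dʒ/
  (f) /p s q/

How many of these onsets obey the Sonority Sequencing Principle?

(a) 6-1 → violates
(b) 6-5-1 → violates
(c) 4-2 → violates
(d) 6-2 → violates
(e) 6-2 → violates
(f) 1-3-1 → violates

0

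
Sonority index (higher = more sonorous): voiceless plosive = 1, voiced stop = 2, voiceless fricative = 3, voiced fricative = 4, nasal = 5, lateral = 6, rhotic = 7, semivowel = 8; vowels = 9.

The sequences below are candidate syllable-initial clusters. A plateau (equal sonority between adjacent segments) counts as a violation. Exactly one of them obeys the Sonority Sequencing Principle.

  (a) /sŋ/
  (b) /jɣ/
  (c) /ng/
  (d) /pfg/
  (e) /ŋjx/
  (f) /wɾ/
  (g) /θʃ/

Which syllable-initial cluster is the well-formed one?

(a) 3-5 → obeys
(b) 8-4 → violates
(c) 5-2 → violates
(d) 1-3-2 → violates
(e) 5-8-3 → violates
(f) 8-7 → violates
(g) 3-3 → violates

a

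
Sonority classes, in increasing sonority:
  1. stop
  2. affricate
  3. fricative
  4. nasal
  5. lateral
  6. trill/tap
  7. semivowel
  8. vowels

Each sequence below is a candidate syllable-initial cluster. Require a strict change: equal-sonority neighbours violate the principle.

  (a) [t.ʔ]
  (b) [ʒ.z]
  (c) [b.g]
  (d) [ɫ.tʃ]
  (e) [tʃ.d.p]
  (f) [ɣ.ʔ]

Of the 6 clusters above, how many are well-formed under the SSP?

0

(a) [t.ʔ]: profile 1-1 — violates.
(b) [ʒ.z]: profile 3-3 — violates.
(c) [b.g]: profile 1-1 — violates.
(d) [ɫ.tʃ]: profile 5-2 — violates.
(e) [tʃ.d.p]: profile 2-1-1 — violates.
(f) [ɣ.ʔ]: profile 3-1 — violates.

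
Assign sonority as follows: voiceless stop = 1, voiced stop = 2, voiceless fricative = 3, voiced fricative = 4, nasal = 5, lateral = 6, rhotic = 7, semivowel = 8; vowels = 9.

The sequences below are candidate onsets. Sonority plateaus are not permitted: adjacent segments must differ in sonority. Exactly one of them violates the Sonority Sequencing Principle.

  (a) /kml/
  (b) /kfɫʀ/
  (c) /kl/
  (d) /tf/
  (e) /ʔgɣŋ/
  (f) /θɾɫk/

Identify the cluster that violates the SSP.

f

(a) /kml/: profile 1-5-6 — obeys.
(b) /kfɫʀ/: profile 1-3-6-7 — obeys.
(c) /kl/: profile 1-6 — obeys.
(d) /tf/: profile 1-3 — obeys.
(e) /ʔgɣŋ/: profile 1-2-4-5 — obeys.
(f) /θɾɫk/: profile 3-7-6-1 — violates.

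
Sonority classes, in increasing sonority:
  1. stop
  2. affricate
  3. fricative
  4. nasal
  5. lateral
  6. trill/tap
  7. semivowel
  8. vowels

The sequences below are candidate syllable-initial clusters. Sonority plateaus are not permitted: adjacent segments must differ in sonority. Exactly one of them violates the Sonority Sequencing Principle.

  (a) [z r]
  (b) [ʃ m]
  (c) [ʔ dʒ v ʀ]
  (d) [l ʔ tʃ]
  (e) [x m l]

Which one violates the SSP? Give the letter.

d

(a) [z r]: profile 3-6 — obeys.
(b) [ʃ m]: profile 3-4 — obeys.
(c) [ʔ dʒ v ʀ]: profile 1-2-3-6 — obeys.
(d) [l ʔ tʃ]: profile 5-1-2 — violates.
(e) [x m l]: profile 3-4-5 — obeys.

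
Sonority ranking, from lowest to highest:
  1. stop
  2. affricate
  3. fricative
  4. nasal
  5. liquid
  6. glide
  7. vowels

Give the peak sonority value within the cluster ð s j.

/ð/ — fricative, sonority 3.
/s/ — fricative, sonority 3.
/j/ — glide, sonority 6.
The maximum is 6.

6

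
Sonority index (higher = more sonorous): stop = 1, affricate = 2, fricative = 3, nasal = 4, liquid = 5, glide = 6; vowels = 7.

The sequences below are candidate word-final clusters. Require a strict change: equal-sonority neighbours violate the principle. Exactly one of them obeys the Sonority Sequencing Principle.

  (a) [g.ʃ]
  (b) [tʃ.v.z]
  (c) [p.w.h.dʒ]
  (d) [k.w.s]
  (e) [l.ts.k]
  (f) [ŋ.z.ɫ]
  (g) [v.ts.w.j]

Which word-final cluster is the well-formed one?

e

(a) sonority 1-3: ill-formed.
(b) sonority 2-3-3: ill-formed.
(c) sonority 1-6-3-2: ill-formed.
(d) sonority 1-6-3: ill-formed.
(e) sonority 5-2-1: well-formed.
(f) sonority 4-3-5: ill-formed.
(g) sonority 3-2-6-6: ill-formed.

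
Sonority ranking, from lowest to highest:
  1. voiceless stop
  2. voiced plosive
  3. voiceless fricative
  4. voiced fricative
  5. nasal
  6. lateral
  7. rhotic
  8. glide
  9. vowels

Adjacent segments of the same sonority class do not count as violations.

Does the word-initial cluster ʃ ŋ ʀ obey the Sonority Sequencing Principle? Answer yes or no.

yes

/ʃ/ — voiceless fricative, sonority 3.
/ŋ/ — nasal, sonority 5.
/ʀ/ — rhotic, sonority 7.
The profile 3-5-7 strictly rises, so the word-initial cluster satisfies the SSP.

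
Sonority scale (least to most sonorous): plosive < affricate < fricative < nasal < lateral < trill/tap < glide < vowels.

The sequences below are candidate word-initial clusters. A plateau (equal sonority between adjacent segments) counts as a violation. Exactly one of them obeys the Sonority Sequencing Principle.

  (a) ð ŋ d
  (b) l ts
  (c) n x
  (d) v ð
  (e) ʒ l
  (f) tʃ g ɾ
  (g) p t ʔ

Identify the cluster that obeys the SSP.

(a) 3-4-1 → violates
(b) 5-2 → violates
(c) 4-3 → violates
(d) 3-3 → violates
(e) 3-5 → obeys
(f) 2-1-6 → violates
(g) 1-1-1 → violates

e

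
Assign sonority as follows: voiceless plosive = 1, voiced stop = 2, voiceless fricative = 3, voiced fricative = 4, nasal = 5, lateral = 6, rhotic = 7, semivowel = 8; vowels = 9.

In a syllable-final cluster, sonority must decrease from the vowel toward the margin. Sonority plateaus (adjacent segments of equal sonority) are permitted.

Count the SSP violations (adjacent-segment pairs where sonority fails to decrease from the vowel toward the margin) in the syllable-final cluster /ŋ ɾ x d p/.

/ŋ/: nasal = 5.
/ɾ/: rhotic = 7.
/x/: voiceless fricative = 3.
/d/: voiced stop = 2.
/p/: voiceless plosive = 1.
/ŋ/→/ɾ/: 5→7 (does not fall) — violation.
/ɾ/→/x/: 7→3 (falls) — ok.
/x/→/d/: 3→2 (falls) — ok.
/d/→/p/: 2→1 (falls) — ok.

1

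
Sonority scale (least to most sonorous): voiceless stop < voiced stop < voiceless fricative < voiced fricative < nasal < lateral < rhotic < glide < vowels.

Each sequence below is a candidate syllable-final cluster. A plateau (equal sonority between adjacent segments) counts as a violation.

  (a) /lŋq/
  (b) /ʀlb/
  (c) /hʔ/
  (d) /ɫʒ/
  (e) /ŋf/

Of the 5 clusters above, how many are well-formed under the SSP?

5

(a) 6-5-1 → obeys
(b) 7-6-2 → obeys
(c) 3-1 → obeys
(d) 6-4 → obeys
(e) 5-3 → obeys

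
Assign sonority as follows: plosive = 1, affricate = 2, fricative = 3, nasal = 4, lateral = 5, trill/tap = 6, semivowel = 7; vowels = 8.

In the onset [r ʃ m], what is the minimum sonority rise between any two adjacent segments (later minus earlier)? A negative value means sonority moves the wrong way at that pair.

/r/: trill/tap = 6.
/ʃ/: fricative = 3.
/m/: nasal = 4.
/r/→/ʃ/: change -3.
/ʃ/→/m/: change +1.
Minimum = -3.

-3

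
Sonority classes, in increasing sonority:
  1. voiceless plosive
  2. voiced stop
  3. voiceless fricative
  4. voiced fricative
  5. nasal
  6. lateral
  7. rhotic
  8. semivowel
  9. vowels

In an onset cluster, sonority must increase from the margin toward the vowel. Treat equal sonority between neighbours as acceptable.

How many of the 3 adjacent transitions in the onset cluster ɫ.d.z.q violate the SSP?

2

/ɫ/: lateral = 6.
/d/: voiced stop = 2.
/z/: voiced fricative = 4.
/q/: voiceless plosive = 1.
/ɫ/→/d/: 6→2 (does not rise) — violation.
/d/→/z/: 2→4 (rises) — ok.
/z/→/q/: 4→1 (does not rise) — violation.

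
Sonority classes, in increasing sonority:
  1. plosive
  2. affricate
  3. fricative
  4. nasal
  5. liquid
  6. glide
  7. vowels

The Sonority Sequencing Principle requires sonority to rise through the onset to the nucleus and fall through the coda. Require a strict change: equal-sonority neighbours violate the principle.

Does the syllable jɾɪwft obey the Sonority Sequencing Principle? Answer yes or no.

Onset: /j/ is a glide (sonority 6), /ɾ/ is a liquid (sonority 5); then the nucleus /ɪ/ (sonority 7).
Onset profile 6-5-7 — does not strictly rise throughout.
Coda: /w/ is a glide (sonority 6), /f/ is a fricative (sonority 3), /t/ is a plosive (sonority 1).
Coda profile 7-6-3-1 — falls from the nucleus.

no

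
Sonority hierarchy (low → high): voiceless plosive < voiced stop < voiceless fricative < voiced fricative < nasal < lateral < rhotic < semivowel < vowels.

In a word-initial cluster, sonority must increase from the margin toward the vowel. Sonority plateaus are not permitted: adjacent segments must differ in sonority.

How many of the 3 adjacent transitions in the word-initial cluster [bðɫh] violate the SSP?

1

/b/ is a voiced stop (sonority 2).
/ð/ is a voiced fricative (sonority 4).
/ɫ/ is a lateral (sonority 6).
/h/ is a voiceless fricative (sonority 3).
/b/→/ð/: 2→4 (rises) — ok.
/ð/→/ɫ/: 4→6 (rises) — ok.
/ɫ/→/h/: 6→3 (does not rise) — violation.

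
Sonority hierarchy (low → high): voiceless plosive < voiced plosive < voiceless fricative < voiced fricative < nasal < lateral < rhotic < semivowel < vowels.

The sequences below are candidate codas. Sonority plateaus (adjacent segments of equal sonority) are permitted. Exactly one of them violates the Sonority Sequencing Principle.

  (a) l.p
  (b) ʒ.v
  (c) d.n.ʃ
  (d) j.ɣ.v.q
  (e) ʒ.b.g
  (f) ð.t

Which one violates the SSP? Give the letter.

(a) 6-1 → obeys
(b) 4-4 → obeys
(c) 2-5-3 → violates
(d) 8-4-4-1 → obeys
(e) 4-2-2 → obeys
(f) 4-1 → obeys

c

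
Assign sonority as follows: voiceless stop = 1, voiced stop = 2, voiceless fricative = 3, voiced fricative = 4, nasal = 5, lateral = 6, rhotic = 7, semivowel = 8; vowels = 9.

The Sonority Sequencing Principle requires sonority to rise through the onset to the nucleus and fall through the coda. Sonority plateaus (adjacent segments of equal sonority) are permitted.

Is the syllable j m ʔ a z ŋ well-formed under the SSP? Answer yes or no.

no

Onset: /j/ is a semivowel (sonority 8), /m/ is a nasal (sonority 5), /ʔ/ is a voiceless stop (sonority 1); then the nucleus /a/ (sonority 9).
Onset profile 8-5-1-9 — does not rise throughout.
Coda: /z/ is a voiced fricative (sonority 4), /ŋ/ is a nasal (sonority 5).
Coda profile 9-4-5 — does not fall throughout.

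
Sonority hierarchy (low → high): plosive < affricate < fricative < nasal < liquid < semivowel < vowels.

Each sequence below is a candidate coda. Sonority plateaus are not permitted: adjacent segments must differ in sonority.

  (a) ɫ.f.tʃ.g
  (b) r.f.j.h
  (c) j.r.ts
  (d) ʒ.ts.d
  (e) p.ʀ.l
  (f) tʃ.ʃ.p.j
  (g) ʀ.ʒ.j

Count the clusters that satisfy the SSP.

3

(a) ɫ.f.tʃ.g: profile 5-3-2-1 — obeys.
(b) r.f.j.h: profile 5-3-6-3 — violates.
(c) j.r.ts: profile 6-5-2 — obeys.
(d) ʒ.ts.d: profile 3-2-1 — obeys.
(e) p.ʀ.l: profile 1-5-5 — violates.
(f) tʃ.ʃ.p.j: profile 2-3-1-6 — violates.
(g) ʀ.ʒ.j: profile 5-3-6 — violates.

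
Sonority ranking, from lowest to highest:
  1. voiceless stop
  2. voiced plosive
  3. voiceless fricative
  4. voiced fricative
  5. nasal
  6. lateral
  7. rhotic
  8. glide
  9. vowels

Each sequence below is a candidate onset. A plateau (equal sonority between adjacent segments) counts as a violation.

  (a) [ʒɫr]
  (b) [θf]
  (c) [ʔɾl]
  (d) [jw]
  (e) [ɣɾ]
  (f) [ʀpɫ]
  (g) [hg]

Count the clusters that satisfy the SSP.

(a) 4-6-7 → obeys
(b) 3-3 → violates
(c) 1-7-6 → violates
(d) 8-8 → violates
(e) 4-7 → obeys
(f) 7-1-6 → violates
(g) 3-2 → violates

2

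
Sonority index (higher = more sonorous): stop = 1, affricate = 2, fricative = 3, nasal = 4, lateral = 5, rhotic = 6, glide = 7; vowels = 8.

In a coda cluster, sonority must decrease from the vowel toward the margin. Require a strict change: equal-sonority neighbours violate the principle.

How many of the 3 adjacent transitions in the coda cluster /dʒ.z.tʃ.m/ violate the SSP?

2

/dʒ/ — affricate, sonority 2.
/z/ — fricative, sonority 3.
/tʃ/ — affricate, sonority 2.
/m/ — nasal, sonority 4.
/dʒ/→/z/: 2→3 (does not fall) — violation.
/z/→/tʃ/: 3→2 (falls) — ok.
/tʃ/→/m/: 2→4 (does not fall) — violation.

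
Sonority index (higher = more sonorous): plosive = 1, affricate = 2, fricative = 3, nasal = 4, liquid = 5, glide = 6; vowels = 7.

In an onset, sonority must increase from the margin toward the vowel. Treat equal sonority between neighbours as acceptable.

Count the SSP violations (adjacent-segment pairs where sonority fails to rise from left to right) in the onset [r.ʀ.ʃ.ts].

/r/ is a liquid (sonority 5).
/ʀ/ is a liquid (sonority 5).
/ʃ/ is a fricative (sonority 3).
/ts/ is an affricate (sonority 2).
/r/→/ʀ/: 5→5 (plateau, allowed) — ok.
/ʀ/→/ʃ/: 5→3 (does not rise) — violation.
/ʃ/→/ts/: 3→2 (does not rise) — violation.

2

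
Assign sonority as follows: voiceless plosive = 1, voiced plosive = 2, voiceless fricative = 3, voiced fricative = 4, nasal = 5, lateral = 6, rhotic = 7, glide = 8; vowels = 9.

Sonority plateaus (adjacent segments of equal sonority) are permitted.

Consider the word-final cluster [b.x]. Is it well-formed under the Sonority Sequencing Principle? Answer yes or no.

/b/: voiced plosive = 2.
/x/: voiceless fricative = 3.
The profile is 2-3. Between /b/ (2) and /x/ (3) sonority does not fall, so the cluster violates the SSP.

no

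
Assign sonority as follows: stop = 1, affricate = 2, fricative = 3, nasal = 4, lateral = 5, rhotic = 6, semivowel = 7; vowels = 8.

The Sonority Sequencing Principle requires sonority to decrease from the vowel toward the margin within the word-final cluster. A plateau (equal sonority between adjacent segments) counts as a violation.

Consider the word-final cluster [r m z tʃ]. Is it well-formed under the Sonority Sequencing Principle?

/r/ is a rhotic (sonority 6).
/m/ is a nasal (sonority 4).
/z/ is a fricative (sonority 3).
/tʃ/ is an affricate (sonority 2).
The profile 6-4-3-2 strictly falls, so the word-final cluster satisfies the SSP.

yes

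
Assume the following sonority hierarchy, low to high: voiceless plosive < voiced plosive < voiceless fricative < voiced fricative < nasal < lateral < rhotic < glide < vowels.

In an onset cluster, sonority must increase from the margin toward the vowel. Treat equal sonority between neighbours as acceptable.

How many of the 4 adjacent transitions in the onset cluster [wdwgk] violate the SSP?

3

/w/: glide = 8.
/d/: voiced plosive = 2.
/w/: glide = 8.
/g/: voiced plosive = 2.
/k/: voiceless plosive = 1.
/w/→/d/: 8→2 (does not rise) — violation.
/d/→/w/: 2→8 (rises) — ok.
/w/→/g/: 8→2 (does not rise) — violation.
/g/→/k/: 2→1 (does not rise) — violation.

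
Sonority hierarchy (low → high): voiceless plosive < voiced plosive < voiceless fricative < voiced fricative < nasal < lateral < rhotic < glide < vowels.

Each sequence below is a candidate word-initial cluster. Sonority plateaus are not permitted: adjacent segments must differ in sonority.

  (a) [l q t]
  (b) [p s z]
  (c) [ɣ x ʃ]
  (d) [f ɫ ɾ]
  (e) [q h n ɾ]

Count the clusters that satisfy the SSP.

(a) [l q t]: profile 6-1-1 — violates.
(b) [p s z]: profile 1-3-4 — obeys.
(c) [ɣ x ʃ]: profile 4-3-3 — violates.
(d) [f ɫ ɾ]: profile 3-6-7 — obeys.
(e) [q h n ɾ]: profile 1-3-5-7 — obeys.

3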